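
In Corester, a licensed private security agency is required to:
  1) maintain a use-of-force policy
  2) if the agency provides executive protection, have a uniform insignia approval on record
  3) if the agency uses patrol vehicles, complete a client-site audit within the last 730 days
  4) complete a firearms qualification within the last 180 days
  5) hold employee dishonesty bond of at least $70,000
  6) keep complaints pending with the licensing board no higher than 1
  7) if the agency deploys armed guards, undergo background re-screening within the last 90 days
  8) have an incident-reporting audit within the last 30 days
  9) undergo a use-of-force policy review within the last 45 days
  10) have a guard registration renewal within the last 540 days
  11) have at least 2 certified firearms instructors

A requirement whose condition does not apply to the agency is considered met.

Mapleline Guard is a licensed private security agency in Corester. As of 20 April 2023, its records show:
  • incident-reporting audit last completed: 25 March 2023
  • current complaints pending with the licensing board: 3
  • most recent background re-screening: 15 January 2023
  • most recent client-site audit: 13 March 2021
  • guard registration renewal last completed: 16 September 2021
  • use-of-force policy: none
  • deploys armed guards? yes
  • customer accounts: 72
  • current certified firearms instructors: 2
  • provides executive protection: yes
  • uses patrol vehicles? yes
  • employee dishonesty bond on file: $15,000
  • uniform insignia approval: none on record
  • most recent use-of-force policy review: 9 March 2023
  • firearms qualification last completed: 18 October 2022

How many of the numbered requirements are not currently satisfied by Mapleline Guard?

8

1. use-of-force policy absent → not met
2. condition 'provides executive protection' holds; uniform insignia approval absent → not met
3. condition 'uses patrol vehicles' holds; client-site audit 768 days ago vs limit 730 → not met
4. firearms qualification 184 days ago vs limit 180 → not met
5. employee dishonesty bond $15,000 < $70,000 → not met
6. complaints pending with the licensing board 3 > 1 → not met
7. condition 'deploys armed guards' holds; background re-screening 95 days ago vs limit 90 → not met
8. incident-reporting audit 26 days ago vs limit 30 → met
9. use-of-force policy review 42 days ago vs limit 45 → met
10. guard registration renewal 581 days ago vs limit 540 → not met
11. certified firearms instructors 2 ≥ 2 → met
Not met: 8 of 11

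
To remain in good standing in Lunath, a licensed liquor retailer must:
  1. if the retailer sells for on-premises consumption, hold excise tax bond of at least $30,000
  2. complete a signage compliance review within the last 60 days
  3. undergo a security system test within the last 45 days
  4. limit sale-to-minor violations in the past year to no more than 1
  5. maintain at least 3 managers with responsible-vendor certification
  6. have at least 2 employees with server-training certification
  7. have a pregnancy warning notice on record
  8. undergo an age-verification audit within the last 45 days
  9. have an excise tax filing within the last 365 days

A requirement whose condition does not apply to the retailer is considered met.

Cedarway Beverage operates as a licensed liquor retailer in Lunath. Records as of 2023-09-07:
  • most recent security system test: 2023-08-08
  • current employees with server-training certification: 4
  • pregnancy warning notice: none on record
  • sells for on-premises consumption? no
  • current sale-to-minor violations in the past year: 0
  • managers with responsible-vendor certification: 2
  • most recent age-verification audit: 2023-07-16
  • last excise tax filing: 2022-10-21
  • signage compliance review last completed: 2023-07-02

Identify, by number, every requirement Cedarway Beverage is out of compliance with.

1. condition 'sells for on-premises consumption' does not hold → requirement n/a → met
2. signage compliance review 67 days ago vs limit 60 → not met
3. security system test 30 days ago vs limit 45 → met
4. sale-to-minor violations in the past year 0 ≤ 1 → met
5. managers with responsible-vendor certification 2 < 3 → not met
6. employees with server-training certification 4 ≥ 2 → met
7. pregnancy warning notice absent → not met
8. age-verification audit 53 days ago vs limit 45 → not met
9. excise tax filing 321 days ago vs limit 365 → met
Not met: 2, 5, 7, 8

2, 5, 7, 8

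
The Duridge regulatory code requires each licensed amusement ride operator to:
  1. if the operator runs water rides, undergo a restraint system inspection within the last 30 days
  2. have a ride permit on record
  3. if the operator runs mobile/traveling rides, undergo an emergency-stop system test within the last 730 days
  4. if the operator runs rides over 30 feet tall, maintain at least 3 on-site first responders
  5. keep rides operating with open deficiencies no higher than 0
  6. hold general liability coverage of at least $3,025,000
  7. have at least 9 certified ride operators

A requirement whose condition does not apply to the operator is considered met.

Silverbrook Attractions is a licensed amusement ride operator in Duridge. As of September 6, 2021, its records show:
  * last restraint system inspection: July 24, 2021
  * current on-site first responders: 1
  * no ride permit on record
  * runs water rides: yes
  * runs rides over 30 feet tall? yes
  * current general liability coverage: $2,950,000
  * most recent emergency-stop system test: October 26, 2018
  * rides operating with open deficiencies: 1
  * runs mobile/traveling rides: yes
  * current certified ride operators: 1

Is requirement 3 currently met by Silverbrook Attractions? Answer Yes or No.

No

3. condition 'runs mobile/traveling rides' holds; emergency-stop system test 1046 days ago vs limit 730 → not met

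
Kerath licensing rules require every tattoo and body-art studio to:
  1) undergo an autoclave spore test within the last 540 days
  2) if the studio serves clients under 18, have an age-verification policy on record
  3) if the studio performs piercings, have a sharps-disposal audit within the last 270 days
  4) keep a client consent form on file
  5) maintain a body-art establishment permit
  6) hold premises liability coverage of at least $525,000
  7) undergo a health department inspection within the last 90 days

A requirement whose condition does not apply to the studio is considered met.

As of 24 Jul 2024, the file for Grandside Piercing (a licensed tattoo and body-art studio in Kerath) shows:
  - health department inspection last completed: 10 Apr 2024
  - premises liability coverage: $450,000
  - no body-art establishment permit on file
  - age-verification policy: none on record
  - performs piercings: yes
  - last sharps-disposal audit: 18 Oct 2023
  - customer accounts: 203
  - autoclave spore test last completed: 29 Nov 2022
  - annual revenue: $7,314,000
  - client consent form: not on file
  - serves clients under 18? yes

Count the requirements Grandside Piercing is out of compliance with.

1. autoclave spore test 603 days ago vs limit 540 → not met
2. condition 'serves clients under 18' holds; age-verification policy absent → not met
3. condition 'performs piercings' holds; sharps-disposal audit 280 days ago vs limit 270 → not met
4. client consent form absent → not met
5. body-art establishment permit absent → not met
6. premises liability coverage $450,000 < $525,000 → not met
7. health department inspection 105 days ago vs limit 90 → not met
Not met: 7 of 7

7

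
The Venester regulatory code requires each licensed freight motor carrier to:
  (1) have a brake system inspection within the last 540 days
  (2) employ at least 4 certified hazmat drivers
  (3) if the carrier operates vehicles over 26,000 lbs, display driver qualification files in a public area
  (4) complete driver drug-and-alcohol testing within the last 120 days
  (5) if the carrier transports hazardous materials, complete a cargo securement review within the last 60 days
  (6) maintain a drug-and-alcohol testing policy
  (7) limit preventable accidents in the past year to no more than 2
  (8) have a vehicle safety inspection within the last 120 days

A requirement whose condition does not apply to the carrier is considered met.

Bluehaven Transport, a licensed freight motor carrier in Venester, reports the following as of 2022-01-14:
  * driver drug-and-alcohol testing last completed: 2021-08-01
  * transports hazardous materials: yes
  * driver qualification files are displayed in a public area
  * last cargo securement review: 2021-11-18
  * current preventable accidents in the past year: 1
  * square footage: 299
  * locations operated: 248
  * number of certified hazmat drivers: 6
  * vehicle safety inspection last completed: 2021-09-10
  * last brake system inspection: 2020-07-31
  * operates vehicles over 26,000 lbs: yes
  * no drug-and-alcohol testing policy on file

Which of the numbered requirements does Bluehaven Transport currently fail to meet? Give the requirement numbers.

1. brake system inspection 532 days ago vs limit 540 → met
2. certified hazmat drivers 6 ≥ 4 → met
3. condition 'operates vehicles over 26,000 lbs' holds; driver qualification files present → met
4. driver drug-and-alcohol testing 166 days ago vs limit 120 → not met
5. condition 'transports hazardous materials' holds; cargo securement review 57 days ago vs limit 60 → met
6. drug-and-alcohol testing policy absent → not met
7. preventable accidents in the past year 1 ≤ 2 → met
8. vehicle safety inspection 126 days ago vs limit 120 → not met
Not met: 4, 6, 8

4, 6, 8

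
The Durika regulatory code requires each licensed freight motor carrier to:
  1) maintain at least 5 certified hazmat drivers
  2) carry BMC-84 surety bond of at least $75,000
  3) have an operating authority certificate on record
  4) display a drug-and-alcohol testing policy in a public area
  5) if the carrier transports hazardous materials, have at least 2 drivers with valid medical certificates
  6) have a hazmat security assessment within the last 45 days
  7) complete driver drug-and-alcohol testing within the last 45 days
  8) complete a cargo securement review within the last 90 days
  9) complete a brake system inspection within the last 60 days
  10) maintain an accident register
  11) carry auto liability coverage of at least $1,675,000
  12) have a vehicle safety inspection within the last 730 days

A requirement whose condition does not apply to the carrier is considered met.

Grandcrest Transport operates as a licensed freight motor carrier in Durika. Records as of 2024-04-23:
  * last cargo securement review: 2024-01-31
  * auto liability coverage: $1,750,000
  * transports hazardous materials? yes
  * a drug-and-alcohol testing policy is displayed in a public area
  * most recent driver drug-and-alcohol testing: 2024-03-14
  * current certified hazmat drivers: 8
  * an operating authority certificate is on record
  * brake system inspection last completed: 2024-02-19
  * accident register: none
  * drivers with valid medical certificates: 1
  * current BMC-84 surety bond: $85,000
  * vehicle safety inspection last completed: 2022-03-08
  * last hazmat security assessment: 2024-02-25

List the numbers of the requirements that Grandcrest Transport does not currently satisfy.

1. certified hazmat drivers 8 ≥ 5 → met
2. BMC-84 surety bond $85,000 ≥ $75,000 → met
3. operating authority certificate present → met
4. drug-and-alcohol testing policy present → met
5. condition 'transports hazardous materials' holds; drivers with valid medical certificates 1 < 2 → not met
6. hazmat security assessment 58 days ago vs limit 45 → not met
7. driver drug-and-alcohol testing 40 days ago vs limit 45 → met
8. cargo securement review 83 days ago vs limit 90 → met
9. brake system inspection 64 days ago vs limit 60 → not met
10. accident register absent → not met
11. auto liability coverage $1,750,000 ≥ $1,675,000 → met
12. vehicle safety inspection 777 days ago vs limit 730 → not met
Not met: 5, 6, 9, 10, 12

5, 6, 9, 10, 12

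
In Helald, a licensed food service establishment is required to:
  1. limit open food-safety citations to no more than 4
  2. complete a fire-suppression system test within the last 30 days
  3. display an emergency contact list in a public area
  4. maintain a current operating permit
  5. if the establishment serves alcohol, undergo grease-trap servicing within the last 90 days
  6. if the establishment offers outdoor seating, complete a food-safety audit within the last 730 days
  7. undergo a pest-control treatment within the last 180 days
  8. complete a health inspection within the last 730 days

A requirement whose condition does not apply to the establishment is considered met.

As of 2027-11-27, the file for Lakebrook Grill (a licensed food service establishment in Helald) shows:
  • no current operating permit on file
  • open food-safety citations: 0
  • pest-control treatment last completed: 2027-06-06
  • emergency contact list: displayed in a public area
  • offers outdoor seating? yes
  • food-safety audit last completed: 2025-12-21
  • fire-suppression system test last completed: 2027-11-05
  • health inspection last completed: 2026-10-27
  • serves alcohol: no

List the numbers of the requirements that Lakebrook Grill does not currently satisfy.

1. open food-safety citations 0 ≤ 4 → met
2. fire-suppression system test 22 days ago vs limit 30 → met
3. emergency contact list present → met
4. current operating permit absent → not met
5. condition 'serves alcohol' does not hold → requirement n/a → met
6. condition 'offers outdoor seating' holds; food-safety audit 706 days ago vs limit 730 → met
7. pest-control treatment 174 days ago vs limit 180 → met
8. health inspection 396 days ago vs limit 730 → met
Not met: 4

4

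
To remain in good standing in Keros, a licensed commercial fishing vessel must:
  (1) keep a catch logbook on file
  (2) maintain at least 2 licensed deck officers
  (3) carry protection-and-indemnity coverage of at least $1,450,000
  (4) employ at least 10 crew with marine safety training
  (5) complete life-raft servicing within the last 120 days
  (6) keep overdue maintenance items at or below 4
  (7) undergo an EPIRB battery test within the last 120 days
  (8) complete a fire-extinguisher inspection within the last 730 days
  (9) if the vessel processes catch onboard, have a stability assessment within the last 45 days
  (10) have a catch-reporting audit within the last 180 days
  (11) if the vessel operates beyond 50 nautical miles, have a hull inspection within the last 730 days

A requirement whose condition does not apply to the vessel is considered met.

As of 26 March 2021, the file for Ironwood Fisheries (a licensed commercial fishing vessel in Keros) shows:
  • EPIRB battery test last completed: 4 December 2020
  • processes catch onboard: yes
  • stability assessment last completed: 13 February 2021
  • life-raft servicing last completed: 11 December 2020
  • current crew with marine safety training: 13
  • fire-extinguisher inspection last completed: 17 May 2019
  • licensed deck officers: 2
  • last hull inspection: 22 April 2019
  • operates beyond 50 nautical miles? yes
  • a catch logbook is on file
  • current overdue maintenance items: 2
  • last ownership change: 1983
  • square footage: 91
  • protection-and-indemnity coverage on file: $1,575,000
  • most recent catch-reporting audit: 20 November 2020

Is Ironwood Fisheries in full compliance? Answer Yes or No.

1. catch logbook present → met
2. licensed deck officers 2 ≥ 2 → met
3. protection-and-indemnity coverage $1,575,000 ≥ $1,450,000 → met
4. crew with marine safety training 13 ≥ 10 → met
5. life-raft servicing 105 days ago vs limit 120 → met
6. overdue maintenance items 2 ≤ 4 → met
7. EPIRB battery test 112 days ago vs limit 120 → met
8. fire-extinguisher inspection 679 days ago vs limit 730 → met
9. condition 'processes catch onboard' holds; stability assessment 41 days ago vs limit 45 → met
10. catch-reporting audit 126 days ago vs limit 180 → met
11. condition 'operates beyond 50 nautical miles' holds; hull inspection 704 days ago vs limit 730 → met
All met.

Yes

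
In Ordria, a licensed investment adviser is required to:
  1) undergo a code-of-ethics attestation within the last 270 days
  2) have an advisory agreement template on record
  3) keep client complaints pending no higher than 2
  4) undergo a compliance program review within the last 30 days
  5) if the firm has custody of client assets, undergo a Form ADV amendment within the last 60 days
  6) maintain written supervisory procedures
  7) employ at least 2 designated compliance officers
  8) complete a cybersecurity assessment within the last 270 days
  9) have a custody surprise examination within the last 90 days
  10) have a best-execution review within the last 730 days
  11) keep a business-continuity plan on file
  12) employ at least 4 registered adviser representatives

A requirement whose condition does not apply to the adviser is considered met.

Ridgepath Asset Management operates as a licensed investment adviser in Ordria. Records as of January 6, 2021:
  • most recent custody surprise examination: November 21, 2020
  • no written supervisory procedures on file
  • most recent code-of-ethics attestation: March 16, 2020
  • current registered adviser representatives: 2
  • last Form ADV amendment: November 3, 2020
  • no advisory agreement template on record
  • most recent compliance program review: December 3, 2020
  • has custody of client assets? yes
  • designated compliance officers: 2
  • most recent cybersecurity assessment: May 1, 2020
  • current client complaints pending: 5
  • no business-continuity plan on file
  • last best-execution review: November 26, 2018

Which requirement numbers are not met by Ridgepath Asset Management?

1. code-of-ethics attestation 296 days ago vs limit 270 → not met
2. advisory agreement template absent → not met
3. client complaints pending 5 > 2 → not met
4. compliance program review 34 days ago vs limit 30 → not met
5. condition 'has custody of client assets' holds; Form ADV amendment 64 days ago vs limit 60 → not met
6. written supervisory procedures absent → not met
7. designated compliance officers 2 ≥ 2 → met
8. cybersecurity assessment 250 days ago vs limit 270 → met
9. custody surprise examination 46 days ago vs limit 90 → met
10. best-execution review 772 days ago vs limit 730 → not met
11. business-continuity plan absent → not met
12. registered adviser representatives 2 < 4 → not met
Not met: 1, 2, 3, 4, 5, 6, 10, 11, 12

1, 2, 3, 4, 5, 6, 10, 11, 12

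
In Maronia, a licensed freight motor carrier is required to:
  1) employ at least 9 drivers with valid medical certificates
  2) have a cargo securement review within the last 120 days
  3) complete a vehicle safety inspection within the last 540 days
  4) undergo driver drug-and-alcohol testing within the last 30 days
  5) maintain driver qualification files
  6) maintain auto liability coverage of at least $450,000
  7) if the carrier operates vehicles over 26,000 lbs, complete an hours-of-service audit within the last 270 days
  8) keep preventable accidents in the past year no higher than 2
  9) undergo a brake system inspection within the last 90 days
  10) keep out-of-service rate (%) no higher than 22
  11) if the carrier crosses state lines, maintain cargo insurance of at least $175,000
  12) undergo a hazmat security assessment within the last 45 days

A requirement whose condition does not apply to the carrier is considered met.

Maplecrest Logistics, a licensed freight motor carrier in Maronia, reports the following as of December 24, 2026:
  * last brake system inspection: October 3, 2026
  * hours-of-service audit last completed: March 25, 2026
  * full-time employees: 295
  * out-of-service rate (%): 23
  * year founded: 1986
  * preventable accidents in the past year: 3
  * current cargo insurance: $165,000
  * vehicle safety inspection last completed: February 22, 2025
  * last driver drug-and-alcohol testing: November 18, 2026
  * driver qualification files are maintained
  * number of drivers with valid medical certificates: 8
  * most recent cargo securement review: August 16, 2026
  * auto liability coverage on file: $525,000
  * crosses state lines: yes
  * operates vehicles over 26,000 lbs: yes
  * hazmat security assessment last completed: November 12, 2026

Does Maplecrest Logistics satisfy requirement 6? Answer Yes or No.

6. auto liability coverage $525,000 ≥ $450,000 → met

Yes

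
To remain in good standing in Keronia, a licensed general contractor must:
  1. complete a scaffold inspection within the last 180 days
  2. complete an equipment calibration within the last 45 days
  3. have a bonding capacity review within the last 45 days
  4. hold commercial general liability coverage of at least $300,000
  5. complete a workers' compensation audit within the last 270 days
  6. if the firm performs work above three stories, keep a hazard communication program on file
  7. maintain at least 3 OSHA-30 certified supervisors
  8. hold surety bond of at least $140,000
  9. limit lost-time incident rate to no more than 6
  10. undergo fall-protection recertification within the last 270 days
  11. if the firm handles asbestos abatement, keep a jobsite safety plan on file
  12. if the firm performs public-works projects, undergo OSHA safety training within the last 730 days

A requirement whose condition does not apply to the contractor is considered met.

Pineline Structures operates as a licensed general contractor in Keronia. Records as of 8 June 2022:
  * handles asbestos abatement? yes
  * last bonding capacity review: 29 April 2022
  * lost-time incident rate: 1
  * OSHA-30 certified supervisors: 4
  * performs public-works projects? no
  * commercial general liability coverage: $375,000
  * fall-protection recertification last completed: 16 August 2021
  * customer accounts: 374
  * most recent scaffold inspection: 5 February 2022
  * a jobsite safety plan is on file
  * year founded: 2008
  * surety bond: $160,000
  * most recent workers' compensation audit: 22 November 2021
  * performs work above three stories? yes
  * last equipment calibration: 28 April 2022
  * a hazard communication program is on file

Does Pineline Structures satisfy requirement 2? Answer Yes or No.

2. equipment calibration 41 days ago vs limit 45 → met

Yes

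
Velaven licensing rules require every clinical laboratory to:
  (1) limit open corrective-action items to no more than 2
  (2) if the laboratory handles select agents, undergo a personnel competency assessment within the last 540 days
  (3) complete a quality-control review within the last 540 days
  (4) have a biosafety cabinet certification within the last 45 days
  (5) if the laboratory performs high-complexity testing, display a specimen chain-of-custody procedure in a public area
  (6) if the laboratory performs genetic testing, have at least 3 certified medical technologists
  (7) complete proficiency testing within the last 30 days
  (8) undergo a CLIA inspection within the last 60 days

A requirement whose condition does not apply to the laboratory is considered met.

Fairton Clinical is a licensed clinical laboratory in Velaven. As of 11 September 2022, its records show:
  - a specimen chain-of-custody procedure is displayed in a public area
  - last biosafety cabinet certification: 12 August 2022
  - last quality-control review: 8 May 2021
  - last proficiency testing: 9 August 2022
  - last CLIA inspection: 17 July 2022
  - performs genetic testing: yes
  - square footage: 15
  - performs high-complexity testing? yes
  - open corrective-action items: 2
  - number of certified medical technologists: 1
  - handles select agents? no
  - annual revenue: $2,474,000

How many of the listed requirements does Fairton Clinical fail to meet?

2

1. open corrective-action items 2 ≤ 2 → met
2. condition 'handles select agents' does not hold → requirement n/a → met
3. quality-control review 491 days ago vs limit 540 → met
4. biosafety cabinet certification 30 days ago vs limit 45 → met
5. condition 'performs high-complexity testing' holds; specimen chain-of-custody procedure present → met
6. condition 'performs genetic testing' holds; certified medical technologists 1 < 3 → not met
7. proficiency testing 33 days ago vs limit 30 → not met
8. CLIA inspection 56 days ago vs limit 60 → met
Not met: 2 of 8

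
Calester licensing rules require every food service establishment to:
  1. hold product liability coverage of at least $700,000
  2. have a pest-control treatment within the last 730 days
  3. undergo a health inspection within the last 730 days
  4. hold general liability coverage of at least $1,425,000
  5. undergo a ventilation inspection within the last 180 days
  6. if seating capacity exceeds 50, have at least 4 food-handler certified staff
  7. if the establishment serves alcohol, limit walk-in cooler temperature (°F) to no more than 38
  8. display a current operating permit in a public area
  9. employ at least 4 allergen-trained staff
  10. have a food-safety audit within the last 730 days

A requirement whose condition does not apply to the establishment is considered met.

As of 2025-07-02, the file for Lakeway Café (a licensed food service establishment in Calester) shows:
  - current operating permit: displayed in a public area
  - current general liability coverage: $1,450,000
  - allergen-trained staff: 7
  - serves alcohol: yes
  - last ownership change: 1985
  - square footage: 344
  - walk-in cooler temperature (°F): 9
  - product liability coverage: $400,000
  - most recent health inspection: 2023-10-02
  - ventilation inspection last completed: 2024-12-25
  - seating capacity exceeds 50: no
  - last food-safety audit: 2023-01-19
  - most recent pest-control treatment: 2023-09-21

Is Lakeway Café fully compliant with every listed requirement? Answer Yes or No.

1. product liability coverage $400,000 < $700,000 → not met
2. pest-control treatment 650 days ago vs limit 730 → met
3. health inspection 639 days ago vs limit 730 → met
4. general liability coverage $1,450,000 ≥ $1,425,000 → met
5. ventilation inspection 189 days ago vs limit 180 → not met
6. condition 'seating capacity exceeds 50' does not hold → requirement n/a → met
7. condition 'serves alcohol' holds; walk-in cooler temperature (°F) 9 ≤ 38 → met
8. current operating permit present → met
9. allergen-trained staff 7 ≥ 4 → met
10. food-safety audit 895 days ago vs limit 730 → not met
Not met: 1, 5, 10

No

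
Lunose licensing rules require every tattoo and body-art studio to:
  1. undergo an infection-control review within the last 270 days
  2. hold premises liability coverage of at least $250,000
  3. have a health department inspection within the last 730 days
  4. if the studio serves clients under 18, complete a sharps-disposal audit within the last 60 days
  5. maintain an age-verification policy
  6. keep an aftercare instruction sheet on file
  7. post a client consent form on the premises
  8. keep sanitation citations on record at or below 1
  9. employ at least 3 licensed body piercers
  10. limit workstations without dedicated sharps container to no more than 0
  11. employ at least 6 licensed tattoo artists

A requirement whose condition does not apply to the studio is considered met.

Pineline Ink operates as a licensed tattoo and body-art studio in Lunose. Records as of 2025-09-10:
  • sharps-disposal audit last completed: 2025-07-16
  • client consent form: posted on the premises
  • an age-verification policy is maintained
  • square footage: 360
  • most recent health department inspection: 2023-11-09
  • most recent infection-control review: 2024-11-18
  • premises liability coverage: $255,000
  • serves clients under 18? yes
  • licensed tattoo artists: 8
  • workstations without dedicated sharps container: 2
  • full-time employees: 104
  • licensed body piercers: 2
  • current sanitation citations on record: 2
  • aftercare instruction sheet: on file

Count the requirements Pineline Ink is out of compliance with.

1. infection-control review 296 days ago vs limit 270 → not met
2. premises liability coverage $255,000 ≥ $250,000 → met
3. health department inspection 671 days ago vs limit 730 → met
4. condition 'serves clients under 18' holds; sharps-disposal audit 56 days ago vs limit 60 → met
5. age-verification policy present → met
6. aftercare instruction sheet present → met
7. client consent form present → met
8. sanitation citations on record 2 > 1 → not met
9. licensed body piercers 2 < 3 → not met
10. workstations without dedicated sharps container 2 > 0 → not met
11. licensed tattoo artists 8 ≥ 6 → met
Not met: 4 of 11

4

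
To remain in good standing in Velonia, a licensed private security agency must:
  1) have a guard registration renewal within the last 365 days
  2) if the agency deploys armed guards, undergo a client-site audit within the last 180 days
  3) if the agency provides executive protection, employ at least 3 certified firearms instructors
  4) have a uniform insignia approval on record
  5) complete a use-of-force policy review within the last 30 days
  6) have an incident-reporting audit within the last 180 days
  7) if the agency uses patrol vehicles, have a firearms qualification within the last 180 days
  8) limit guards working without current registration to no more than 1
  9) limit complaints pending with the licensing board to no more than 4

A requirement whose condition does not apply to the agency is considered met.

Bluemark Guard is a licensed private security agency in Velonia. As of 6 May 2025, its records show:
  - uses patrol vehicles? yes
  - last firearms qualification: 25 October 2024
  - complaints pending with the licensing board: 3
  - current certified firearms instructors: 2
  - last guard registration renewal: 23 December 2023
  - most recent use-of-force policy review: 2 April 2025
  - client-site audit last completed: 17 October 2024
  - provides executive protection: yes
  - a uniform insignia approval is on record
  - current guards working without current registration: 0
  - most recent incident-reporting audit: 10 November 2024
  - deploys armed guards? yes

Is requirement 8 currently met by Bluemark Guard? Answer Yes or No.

Yes

8. guards working without current registration 0 ≤ 1 → met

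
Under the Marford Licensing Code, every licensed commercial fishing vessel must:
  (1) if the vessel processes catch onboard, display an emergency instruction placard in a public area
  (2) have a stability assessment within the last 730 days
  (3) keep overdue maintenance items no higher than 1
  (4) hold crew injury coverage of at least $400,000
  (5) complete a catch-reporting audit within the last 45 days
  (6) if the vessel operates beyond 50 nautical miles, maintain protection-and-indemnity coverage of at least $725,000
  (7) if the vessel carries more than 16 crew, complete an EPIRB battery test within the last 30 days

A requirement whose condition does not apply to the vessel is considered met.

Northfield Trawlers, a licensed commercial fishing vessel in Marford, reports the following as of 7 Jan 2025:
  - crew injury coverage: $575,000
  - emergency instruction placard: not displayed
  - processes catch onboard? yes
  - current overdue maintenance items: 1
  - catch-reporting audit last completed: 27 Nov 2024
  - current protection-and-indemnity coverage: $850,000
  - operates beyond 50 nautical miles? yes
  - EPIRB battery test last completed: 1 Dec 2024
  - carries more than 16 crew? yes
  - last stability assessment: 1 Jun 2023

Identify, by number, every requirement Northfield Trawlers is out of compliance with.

1. condition 'processes catch onboard' holds; emergency instruction placard absent → not met
2. stability assessment 586 days ago vs limit 730 → met
3. overdue maintenance items 1 ≤ 1 → met
4. crew injury coverage $575,000 ≥ $400,000 → met
5. catch-reporting audit 41 days ago vs limit 45 → met
6. condition 'operates beyond 50 nautical miles' holds; protection-and-indemnity coverage $850,000 ≥ $725,000 → met
7. condition 'carries more than 16 crew' holds; EPIRB battery test 37 days ago vs limit 30 → not met
Not met: 1, 7

1, 7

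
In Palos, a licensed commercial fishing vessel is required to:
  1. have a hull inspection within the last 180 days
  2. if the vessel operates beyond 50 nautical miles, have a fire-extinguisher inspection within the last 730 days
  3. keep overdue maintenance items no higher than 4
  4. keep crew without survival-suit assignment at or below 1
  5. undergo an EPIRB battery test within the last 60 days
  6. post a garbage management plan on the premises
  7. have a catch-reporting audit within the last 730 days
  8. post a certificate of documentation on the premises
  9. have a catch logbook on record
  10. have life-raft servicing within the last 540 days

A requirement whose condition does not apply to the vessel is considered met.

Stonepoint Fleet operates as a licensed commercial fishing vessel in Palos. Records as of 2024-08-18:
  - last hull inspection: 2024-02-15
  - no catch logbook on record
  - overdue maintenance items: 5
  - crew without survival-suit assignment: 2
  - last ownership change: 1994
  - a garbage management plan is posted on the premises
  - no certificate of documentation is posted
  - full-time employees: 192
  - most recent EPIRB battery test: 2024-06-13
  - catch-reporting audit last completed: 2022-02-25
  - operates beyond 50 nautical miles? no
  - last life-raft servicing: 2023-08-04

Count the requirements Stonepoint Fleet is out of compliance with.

1. hull inspection 185 days ago vs limit 180 → not met
2. condition 'operates beyond 50 nautical miles' does not hold → requirement n/a → met
3. overdue maintenance items 5 > 4 → not met
4. crew without survival-suit assignment 2 > 1 → not met
5. EPIRB battery test 66 days ago vs limit 60 → not met
6. garbage management plan present → met
7. catch-reporting audit 905 days ago vs limit 730 → not met
8. certificate of documentation absent → not met
9. catch logbook absent → not met
10. life-raft servicing 380 days ago vs limit 540 → met
Not met: 7 of 10

7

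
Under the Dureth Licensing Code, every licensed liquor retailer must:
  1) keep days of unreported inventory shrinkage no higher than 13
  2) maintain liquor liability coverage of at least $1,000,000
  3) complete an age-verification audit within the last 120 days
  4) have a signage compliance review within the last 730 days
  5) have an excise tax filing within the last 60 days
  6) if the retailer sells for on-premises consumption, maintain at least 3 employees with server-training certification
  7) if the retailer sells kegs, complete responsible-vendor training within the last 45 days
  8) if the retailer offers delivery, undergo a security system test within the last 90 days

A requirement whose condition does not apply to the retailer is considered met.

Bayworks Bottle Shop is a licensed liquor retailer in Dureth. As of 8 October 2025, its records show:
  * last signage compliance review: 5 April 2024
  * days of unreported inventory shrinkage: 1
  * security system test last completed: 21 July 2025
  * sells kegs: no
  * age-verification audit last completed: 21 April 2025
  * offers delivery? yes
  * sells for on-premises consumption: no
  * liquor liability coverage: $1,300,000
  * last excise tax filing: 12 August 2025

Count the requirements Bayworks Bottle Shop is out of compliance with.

1

1. days of unreported inventory shrinkage 1 ≤ 13 → met
2. liquor liability coverage $1,300,000 ≥ $1,000,000 → met
3. age-verification audit 170 days ago vs limit 120 → not met
4. signage compliance review 551 days ago vs limit 730 → met
5. excise tax filing 57 days ago vs limit 60 → met
6. condition 'sells for on-premises consumption' does not hold → requirement n/a → met
7. condition 'sells kegs' does not hold → requirement n/a → met
8. condition 'offers delivery' holds; security system test 79 days ago vs limit 90 → met
Not met: 1 of 8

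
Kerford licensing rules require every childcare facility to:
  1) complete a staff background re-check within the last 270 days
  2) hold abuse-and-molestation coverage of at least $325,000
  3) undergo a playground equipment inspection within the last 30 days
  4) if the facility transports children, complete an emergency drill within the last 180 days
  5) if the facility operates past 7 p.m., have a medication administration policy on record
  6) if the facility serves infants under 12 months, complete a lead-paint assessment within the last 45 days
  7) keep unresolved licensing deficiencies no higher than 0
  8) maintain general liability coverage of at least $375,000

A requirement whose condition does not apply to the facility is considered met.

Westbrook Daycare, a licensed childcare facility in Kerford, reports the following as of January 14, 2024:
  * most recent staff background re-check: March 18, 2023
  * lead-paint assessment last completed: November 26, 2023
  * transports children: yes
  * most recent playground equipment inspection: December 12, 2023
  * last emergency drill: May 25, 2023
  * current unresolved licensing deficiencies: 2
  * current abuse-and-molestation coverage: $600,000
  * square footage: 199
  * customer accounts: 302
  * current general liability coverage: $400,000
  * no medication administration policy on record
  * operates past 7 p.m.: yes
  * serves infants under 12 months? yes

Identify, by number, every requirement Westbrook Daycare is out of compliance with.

1. staff background re-check 302 days ago vs limit 270 → not met
2. abuse-and-molestation coverage $600,000 ≥ $325,000 → met
3. playground equipment inspection 33 days ago vs limit 30 → not met
4. condition 'transports children' holds; emergency drill 234 days ago vs limit 180 → not met
5. condition 'operates past 7 p.m.' holds; medication administration policy absent → not met
6. condition 'serves infants under 12 months' holds; lead-paint assessment 49 days ago vs limit 45 → not met
7. unresolved licensing deficiencies 2 > 0 → not met
8. general liability coverage $400,000 ≥ $375,000 → met
Not met: 1, 3, 4, 5, 6, 7

1, 3, 4, 5, 6, 7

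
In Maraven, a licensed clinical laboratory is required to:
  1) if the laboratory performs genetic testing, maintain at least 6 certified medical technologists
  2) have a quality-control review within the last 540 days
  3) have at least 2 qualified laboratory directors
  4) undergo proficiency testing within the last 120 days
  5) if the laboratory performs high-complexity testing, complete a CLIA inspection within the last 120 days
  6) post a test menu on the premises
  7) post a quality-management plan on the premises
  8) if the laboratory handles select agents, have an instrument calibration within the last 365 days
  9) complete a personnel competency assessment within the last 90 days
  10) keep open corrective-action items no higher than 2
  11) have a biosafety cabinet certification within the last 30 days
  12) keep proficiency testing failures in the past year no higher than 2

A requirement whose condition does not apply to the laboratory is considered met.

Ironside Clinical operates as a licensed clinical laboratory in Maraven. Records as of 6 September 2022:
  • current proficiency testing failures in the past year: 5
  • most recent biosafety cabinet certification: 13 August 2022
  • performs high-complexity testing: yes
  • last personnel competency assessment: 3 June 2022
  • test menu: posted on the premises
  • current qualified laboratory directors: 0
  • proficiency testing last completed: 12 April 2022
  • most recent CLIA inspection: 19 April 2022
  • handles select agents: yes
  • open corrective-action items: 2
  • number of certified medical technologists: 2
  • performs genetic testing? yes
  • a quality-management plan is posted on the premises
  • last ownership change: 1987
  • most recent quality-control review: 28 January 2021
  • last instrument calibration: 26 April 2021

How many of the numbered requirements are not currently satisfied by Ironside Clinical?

1. condition 'performs genetic testing' holds; certified medical technologists 2 < 6 → not met
2. quality-control review 586 days ago vs limit 540 → not met
3. qualified laboratory directors 0 < 2 → not met
4. proficiency testing 147 days ago vs limit 120 → not met
5. condition 'performs high-complexity testing' holds; CLIA inspection 140 days ago vs limit 120 → not met
6. test menu present → met
7. quality-management plan present → met
8. condition 'handles select agents' holds; instrument calibration 498 days ago vs limit 365 → not met
9. personnel competency assessment 95 days ago vs limit 90 → not met
10. open corrective-action items 2 ≤ 2 → met
11. biosafety cabinet certification 24 days ago vs limit 30 → met
12. proficiency testing failures in the past year 5 > 2 → not met
Not met: 8 of 12

8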